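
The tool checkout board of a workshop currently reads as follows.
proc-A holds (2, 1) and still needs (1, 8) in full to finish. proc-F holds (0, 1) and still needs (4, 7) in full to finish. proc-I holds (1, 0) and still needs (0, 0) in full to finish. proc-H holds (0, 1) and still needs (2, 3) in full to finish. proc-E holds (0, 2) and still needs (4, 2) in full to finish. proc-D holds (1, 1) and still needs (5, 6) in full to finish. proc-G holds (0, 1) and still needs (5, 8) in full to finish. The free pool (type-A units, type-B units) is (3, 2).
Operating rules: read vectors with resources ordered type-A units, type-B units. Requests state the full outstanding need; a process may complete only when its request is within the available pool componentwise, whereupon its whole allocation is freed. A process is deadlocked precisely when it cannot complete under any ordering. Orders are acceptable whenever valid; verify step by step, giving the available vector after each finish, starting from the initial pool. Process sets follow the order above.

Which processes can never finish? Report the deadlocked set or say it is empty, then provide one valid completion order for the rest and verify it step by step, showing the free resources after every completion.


Deadlocked set: proc-A, proc-F, proc-D and proc-G.
Key observation: the wall is type-B units: completing proc-I, proc-E, proc-H brings the pool only to (4, 5), and all the rest need more.
One completion order for the rest: proc-I, proc-E, proc-H. Verifying each step:
  pool = (3, 2)
  proc-I: need (0, 0) fits (3, 2); releases (1, 0), pool now (4, 2)
  proc-E: need (4, 2) fits (4, 2); releases (0, 2), pool now (4, 4)
  proc-H: need (2, 3) fits (4, 4); releases (0, 1), pool now (4, 5)
The blocked processes can never fit:
  blocked: proc-A wants (1, 8), pool (4, 5) — not enough type-B units
  blocked: proc-F wants (4, 7), pool (4, 5) — not enough type-B units
  blocked: proc-D wants (5, 6), pool (4, 5) — not enough type-A units and type-B units
  blocked: proc-G wants (5, 8), pool (4, 5) — not enough type-A units and type-B units


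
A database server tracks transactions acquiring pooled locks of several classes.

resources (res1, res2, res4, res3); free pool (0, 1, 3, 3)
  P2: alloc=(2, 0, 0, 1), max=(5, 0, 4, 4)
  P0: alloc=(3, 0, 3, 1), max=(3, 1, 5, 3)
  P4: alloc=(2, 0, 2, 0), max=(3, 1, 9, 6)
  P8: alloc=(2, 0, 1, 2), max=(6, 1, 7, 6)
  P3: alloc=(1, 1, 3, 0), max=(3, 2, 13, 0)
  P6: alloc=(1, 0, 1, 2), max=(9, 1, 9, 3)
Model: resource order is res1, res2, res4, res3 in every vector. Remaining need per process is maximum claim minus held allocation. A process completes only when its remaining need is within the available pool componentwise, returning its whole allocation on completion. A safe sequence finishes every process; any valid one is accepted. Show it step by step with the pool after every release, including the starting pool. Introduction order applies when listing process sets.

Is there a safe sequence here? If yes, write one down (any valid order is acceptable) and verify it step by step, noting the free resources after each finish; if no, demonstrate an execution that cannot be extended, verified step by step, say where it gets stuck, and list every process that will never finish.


SAFE. One safe sequence: P0, P2, P8, P4, P6, P3.
Key observation: the first exact fit in this order is P0 — it needs (0, 1, 2, 2) with (0, 1, 3, 3) free, meeting a requested resource to the last unit.
Verifying each step:
  pool = (0, 1, 3, 3)
  P0: need (0, 1, 2, 2) fits (0, 1, 3, 3); releases (3, 0, 3, 1), pool now (3, 1, 6, 4)
  P2: need (3, 0, 4, 3) fits (3, 1, 6, 4); releases (2, 0, 0, 1), pool now (5, 1, 6, 5)
  P8: need (4, 1, 6, 4) fits (5, 1, 6, 5); releases (2, 0, 1, 2), pool now (7, 1, 7, 7)
  P4: need (1, 1, 7, 6) fits (7, 1, 7, 7); releases (2, 0, 2, 0), pool now (9, 1, 9, 7)
  P6: need (8, 1, 8, 1) fits (9, 1, 9, 7); releases (1, 0, 1, 2), pool now (10, 1, 10, 9)
  P3: need (2, 1, 10, 0) fits (10, 1, 10, 9); releases (1, 1, 3, 0), pool now (11, 2, 13, 9)


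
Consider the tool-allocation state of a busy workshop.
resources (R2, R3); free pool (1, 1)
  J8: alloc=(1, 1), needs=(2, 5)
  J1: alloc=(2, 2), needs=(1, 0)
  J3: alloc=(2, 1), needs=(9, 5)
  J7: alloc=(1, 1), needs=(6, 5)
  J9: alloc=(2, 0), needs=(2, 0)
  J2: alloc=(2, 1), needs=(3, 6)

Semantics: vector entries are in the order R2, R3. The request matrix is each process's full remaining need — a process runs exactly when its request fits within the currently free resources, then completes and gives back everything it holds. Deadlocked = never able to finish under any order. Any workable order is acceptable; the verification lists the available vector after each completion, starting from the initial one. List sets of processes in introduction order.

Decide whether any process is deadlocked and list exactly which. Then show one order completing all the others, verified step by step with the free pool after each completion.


The deadlocked set is J8, J3, J7 and J2.
Key observation: the wall is R3: completing J1, J9 brings the pool only to (5, 3), and all the rest need more.
A valid finishing order for the others: J1, J9. Check, step by step:
  pool = (1, 1)
  J1: need (1, 0) fits (1, 1); releases (2, 2), pool now (3, 3)
  J9: need (2, 0) fits (3, 3); releases (2, 0), pool now (5, 3)
The blocked processes can never fit:
  J8 cannot run: need (2, 5) vs free (5, 3) (insufficient R3)
  J3 cannot run: need (9, 5) vs free (5, 3) (insufficient R2 and R3)
  J7 cannot run: need (6, 5) vs free (5, 3) (insufficient R2 and R3)
  J2 cannot run: need (3, 6) vs free (5, 3) (insufficient R3)


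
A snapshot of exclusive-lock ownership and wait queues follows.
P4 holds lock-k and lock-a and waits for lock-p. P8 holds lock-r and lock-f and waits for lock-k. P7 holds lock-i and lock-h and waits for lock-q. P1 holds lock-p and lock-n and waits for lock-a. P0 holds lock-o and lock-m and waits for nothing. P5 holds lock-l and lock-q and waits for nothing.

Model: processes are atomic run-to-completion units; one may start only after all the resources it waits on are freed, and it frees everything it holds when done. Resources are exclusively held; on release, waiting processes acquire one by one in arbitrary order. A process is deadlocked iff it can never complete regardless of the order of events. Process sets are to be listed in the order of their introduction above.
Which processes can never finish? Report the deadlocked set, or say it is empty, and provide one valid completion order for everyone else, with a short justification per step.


The deadlocked set is P4, P8 and P1.
Key observation: the wait chain closes on itself along P4 -> P1 -> P4; P8 waits into the deadlock from upstream.
The rest can finish in the order P0, P5, P7.
Verifying each step:
  P0: no waits; runs immediately, freeing lock-o and lock-m
  P5: no waits; runs immediately, freeing lock-l and lock-q
  P7: everything it awaited (lock-q) is free; runs, freeing lock-i and lock-h


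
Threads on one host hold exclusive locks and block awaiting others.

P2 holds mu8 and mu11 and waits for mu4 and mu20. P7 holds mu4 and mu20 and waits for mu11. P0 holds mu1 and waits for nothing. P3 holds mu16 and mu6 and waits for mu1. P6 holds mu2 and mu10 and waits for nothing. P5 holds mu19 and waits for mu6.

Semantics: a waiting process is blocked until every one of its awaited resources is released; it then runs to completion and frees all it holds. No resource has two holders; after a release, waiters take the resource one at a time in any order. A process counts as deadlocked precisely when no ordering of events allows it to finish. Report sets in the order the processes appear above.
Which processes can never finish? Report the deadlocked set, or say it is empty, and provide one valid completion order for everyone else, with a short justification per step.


Deadlocked: P2 and P7.
Key observation: the wait chain closes on itself along P2 -> P7 -> P2; no other process is dragged down with it.
A valid finishing order for the others: P6, P0, P3, P5.
Walking it through:
  P6: no waits; runs immediately, freeing mu2 and mu10
  P0: no waits; runs immediately, freeing mu1
  P3: everything it awaited (mu1) is free; runs, freeing mu16 and mu6
  P5: everything it awaited (mu6) is free; runs, freeing mu19


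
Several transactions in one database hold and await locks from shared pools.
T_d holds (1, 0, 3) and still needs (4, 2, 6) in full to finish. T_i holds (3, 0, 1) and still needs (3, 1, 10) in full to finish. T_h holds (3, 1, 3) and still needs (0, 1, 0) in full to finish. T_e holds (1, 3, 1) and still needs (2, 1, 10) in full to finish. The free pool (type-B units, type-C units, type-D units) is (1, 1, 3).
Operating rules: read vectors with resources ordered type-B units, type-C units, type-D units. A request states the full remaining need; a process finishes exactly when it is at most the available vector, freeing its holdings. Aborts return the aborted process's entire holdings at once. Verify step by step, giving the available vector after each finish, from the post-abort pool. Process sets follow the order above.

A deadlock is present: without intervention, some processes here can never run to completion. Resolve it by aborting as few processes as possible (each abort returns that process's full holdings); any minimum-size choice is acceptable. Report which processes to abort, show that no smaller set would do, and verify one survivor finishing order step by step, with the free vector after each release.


The answer: abort T_i.
Key observation: T_e could never have finished before the abort; with (3, 0, 1) returned by T_i, it fits at step 3.
Minimality: the empty abort set fails — the state is deadlocked as it stands.
The survivors complete as T_h, T_d, T_e. Walking it through (starting from the post-abort pool):
  pool = (4, 1, 4)
  T_h needs (0, 1, 0) <= (4, 1, 4) -> finishes; pool += (3, 1, 3) = (7, 2, 7)
  T_d needs (4, 2, 6) <= (7, 2, 7) -> finishes; pool += (1, 0, 3) = (8, 2, 10)
  T_e needs (2, 1, 10) <= (8, 2, 10) -> finishes; pool += (1, 3, 1) = (9, 5, 11)


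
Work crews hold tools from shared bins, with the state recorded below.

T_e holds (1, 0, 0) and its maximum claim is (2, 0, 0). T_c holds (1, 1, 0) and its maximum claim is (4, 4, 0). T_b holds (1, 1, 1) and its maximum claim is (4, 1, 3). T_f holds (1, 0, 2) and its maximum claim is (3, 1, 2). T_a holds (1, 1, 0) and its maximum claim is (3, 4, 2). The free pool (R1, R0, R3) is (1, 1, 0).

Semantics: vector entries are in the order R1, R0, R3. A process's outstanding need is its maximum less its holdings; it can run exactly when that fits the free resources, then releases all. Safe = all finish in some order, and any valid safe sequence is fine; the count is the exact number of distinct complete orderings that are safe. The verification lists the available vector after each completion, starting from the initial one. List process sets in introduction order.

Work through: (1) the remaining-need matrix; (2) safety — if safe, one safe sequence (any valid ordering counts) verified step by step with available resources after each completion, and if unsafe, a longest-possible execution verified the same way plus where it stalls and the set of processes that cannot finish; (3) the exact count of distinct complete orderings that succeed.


(1) Need matrix, components ordered R1, R0, R3:
  T_e: (1, 0, 0)
  T_c: (3, 3, 0)
  T_b: (3, 0, 2)
  T_f: (2, 1, 0)
  T_a: (2, 3, 2)
(2) UNSAFE — no complete ordering exists.
Key observation: T_e, T_f, T_b can finish, but then (4, 2, 3) is all there is, and the blocked group's R0 demands exceed it.
A maximal execution: T_e, T_f, T_b — then nothing else fits. Walking it through:
  pool = (1, 1, 0)
  T_e needs (1, 0, 0) <= (1, 1, 0) -> finishes; pool += (1, 0, 0) = (2, 1, 0)
  T_f needs (2, 1, 0) <= (2, 1, 0) -> finishes; pool += (1, 0, 2) = (3, 1, 2)
  T_b needs (3, 0, 2) <= (3, 1, 2) -> finishes; pool += (1, 1, 1) = (4, 2, 3)
  T_c still needs (3, 3, 0) but only (4, 2, 3) is free — short on R0
  T_a still needs (2, 3, 2) but only (4, 2, 3) is free — short on R0
Processes that can never finish: T_c and T_a.
(3) Precisely 0 of the possible complete orderings are safe sequences.


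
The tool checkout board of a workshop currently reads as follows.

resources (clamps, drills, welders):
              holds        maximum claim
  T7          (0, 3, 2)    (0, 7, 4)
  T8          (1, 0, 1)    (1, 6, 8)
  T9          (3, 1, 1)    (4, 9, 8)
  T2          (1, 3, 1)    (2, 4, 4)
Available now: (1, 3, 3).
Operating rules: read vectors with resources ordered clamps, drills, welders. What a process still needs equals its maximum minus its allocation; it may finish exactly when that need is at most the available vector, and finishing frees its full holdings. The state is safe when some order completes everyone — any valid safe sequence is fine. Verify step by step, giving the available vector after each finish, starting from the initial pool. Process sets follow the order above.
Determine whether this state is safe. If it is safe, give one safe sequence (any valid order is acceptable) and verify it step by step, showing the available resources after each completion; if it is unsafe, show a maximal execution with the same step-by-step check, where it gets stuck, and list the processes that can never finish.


UNSAFE.
Key observation: after T2, T7 complete, (2, 9, 6) is the best the pool ever gets, yet each leftover process wants more welders.
A maximal execution: T2, T7 — then nothing else fits. Walking it through:
  pool = (1, 3, 3)
  T2 needs (1, 1, 3) <= (1, 3, 3) -> finishes; pool += (1, 3, 1) = (2, 6, 4)
  T7 needs (0, 4, 2) <= (2, 6, 4) -> finishes; pool += (0, 3, 2) = (2, 9, 6)
  T8 cannot run: need (0, 6, 7) vs free (2, 9, 6) (insufficient welders)
  T9 cannot run: need (1, 8, 7) vs free (2, 9, 6) (insufficient welders)
Never able to finish: T8 and T9.


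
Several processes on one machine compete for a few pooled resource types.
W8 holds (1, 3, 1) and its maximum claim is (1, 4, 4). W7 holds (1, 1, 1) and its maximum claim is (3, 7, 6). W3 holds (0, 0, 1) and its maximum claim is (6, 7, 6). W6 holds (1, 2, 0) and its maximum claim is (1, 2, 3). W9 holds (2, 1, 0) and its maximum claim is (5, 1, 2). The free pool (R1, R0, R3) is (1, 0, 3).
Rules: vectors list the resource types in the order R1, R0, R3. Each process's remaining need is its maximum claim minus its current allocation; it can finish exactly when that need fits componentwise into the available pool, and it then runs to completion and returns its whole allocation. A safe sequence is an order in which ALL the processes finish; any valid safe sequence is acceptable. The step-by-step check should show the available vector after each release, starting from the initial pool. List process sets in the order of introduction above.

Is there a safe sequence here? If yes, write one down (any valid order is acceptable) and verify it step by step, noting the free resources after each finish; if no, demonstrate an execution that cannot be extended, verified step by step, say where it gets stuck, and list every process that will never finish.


UNSAFE.
Key observation: no order helps: past W6, W8, W9, the free pool tops out at (5, 6, 4), below what each blocked process needs in R3.
Going as far as possible: W6, W8, W9; after that, nothing fits. Step-by-step check:
  pool = (1, 0, 3)
  run W6 (needs (0, 0, 3), free (1, 0, 3)); after release of (1, 2, 0) the pool is (2, 2, 3)
  run W8 (needs (0, 1, 3), free (2, 2, 3)); after release of (1, 3, 1) the pool is (3, 5, 4)
  run W9 (needs (3, 0, 2), free (3, 5, 4)); after release of (2, 1, 0) the pool is (5, 6, 4)
  W7 cannot run: need (2, 6, 5) vs free (5, 6, 4) (insufficient R3)
  W3 cannot run: need (6, 7, 5) vs free (5, 6, 4) (insufficient R1, R0 and R3)
Permanently blocked: W7 and W3.


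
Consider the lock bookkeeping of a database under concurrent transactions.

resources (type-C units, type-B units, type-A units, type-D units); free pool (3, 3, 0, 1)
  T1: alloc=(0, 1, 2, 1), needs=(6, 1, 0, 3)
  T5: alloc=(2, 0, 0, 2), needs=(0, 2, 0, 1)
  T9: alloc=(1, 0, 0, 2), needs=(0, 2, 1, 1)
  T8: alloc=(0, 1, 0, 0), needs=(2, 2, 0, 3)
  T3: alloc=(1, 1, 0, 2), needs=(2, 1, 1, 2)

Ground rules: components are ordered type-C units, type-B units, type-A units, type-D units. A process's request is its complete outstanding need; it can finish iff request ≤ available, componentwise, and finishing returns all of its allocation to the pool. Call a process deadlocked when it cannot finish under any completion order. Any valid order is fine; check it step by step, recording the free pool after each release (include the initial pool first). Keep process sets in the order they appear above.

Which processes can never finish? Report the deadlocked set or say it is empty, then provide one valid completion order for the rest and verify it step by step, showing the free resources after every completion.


The deadlocked set is T1, T9 and T3.
Key observation: after T5, T8 the pool peaks at (5, 4, 0, 3), and each blocked process is short somewhere: T1 on type-C units; T9 on type-A units; T3 on type-A units.
One completion order for the rest: T5, T8. Check, step by step:
  pool = (3, 3, 0, 1)
  T5: need (0, 2, 0, 1) fits (3, 3, 0, 1); releases (2, 0, 0, 2), pool now (5, 3, 0, 3)
  T8: need (2, 2, 0, 3) fits (5, 3, 0, 3); releases (0, 1, 0, 0), pool now (5, 4, 0, 3)
The stuck group stays short no matter what:
  blocked: T1 wants (6, 1, 0, 3), pool (5, 4, 0, 3) — not enough type-C units
  blocked: T9 wants (0, 2, 1, 1), pool (5, 4, 0, 3) — not enough type-A units
  blocked: T3 wants (2, 1, 1, 2), pool (5, 4, 0, 3) — not enough type-A units


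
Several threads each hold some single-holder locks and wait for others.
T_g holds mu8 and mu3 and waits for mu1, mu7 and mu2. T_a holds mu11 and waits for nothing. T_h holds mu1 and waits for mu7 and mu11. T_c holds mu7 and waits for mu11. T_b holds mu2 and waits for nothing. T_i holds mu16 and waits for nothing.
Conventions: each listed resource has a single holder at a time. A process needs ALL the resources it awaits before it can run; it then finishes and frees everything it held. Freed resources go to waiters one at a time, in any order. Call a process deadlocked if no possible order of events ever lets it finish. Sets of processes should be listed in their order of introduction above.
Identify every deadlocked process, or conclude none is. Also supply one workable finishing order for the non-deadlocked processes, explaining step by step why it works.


The deadlocked set is empty.
Key observation: the wait graph is acyclic; completion cascades from the unblocked processes through everyone else.
The rest can finish in the order T_i, T_a, T_c, T_h, T_b, T_g.
Walking it through:
  T_i waits on nothing -> runs at once and releases mu16
  T_a waits on nothing -> runs at once and releases mu11
  T_c: everything it awaited (mu11) is free; runs, freeing mu7
  T_h: everything it awaited (mu7 and mu11) is free; runs, freeing mu1
  T_b waits on nothing -> runs at once and releases mu2
  T_g: everything it awaited (mu1, mu7 and mu2) is free; runs, freeing mu8 and mu3


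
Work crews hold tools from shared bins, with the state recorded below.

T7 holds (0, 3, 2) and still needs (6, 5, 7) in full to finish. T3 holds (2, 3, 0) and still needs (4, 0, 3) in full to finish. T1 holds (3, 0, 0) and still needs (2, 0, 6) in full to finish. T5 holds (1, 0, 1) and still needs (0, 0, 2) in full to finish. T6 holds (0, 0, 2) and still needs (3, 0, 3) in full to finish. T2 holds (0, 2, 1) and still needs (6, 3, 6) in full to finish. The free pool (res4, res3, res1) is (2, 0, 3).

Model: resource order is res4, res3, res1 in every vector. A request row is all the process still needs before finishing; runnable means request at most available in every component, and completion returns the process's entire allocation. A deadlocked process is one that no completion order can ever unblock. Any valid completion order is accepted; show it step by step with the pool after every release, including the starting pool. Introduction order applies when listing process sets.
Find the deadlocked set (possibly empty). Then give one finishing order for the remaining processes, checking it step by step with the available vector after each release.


Nothing here is deadlocked.
Key observation: T5 leads a chain of completions in which each release enables another process.
A valid finishing order for the others: T5, T6, T1, T3, T2, T7. Step-by-step check:
  pool = (2, 0, 3)
  run T5 (needs (0, 0, 2), free (2, 0, 3)); after release of (1, 0, 1) the pool is (3, 0, 4)
  run T6 (needs (3, 0, 3), free (3, 0, 4)); after release of (0, 0, 2) the pool is (3, 0, 6)
  run T1 (needs (2, 0, 6), free (3, 0, 6)); after release of (3, 0, 0) the pool is (6, 0, 6)
  run T3 (needs (4, 0, 3), free (6, 0, 6)); after release of (2, 3, 0) the pool is (8, 3, 6)
  run T2 (needs (6, 3, 6), free (8, 3, 6)); after release of (0, 2, 1) the pool is (8, 5, 7)
  run T7 (needs (6, 5, 7), free (8, 5, 7)); after release of (0, 3, 2) the pool is (8, 8, 9)


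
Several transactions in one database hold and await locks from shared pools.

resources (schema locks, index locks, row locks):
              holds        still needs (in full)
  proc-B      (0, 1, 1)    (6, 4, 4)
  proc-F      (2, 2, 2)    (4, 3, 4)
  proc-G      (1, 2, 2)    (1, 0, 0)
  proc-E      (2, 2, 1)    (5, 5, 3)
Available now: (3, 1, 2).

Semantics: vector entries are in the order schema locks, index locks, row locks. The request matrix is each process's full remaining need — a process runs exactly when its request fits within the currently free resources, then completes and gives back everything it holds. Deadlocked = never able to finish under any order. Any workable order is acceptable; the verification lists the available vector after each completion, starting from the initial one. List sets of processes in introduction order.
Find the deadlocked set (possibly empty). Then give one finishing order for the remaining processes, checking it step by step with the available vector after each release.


The deadlocked set is empty.
Key observation: proc-G fits the free pool immediately, and its release cascades until everyone finishes.
One completion order for the rest: proc-G, proc-F, proc-B, proc-E. Walking it through:
  pool = (3, 1, 2)
  proc-G needs (1, 0, 0) <= (3, 1, 2) -> finishes; pool += (1, 2, 2) = (4, 3, 4)
  proc-F needs (4, 3, 4) <= (4, 3, 4) -> finishes; pool += (2, 2, 2) = (6, 5, 6)
  proc-B needs (6, 4, 4) <= (6, 5, 6) -> finishes; pool += (0, 1, 1) = (6, 6, 7)
  proc-E needs (5, 5, 3) <= (6, 6, 7) -> finishes; pool += (2, 2, 1) = (8, 8, 8)


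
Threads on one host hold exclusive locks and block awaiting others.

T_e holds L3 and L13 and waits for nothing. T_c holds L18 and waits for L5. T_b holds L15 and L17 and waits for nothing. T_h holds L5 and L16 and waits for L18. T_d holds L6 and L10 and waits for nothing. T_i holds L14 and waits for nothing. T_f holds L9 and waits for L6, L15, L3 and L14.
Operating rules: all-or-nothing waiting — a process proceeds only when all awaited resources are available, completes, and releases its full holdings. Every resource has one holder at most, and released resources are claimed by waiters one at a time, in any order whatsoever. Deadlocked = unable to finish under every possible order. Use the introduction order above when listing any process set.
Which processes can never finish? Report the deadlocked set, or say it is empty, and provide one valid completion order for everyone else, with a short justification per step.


The deadlocked set is T_c and T_h.
Key observation: T_c -> T_h -> T_c is a circular wait — nothing in it can go first; no other process is dragged down with it.
A valid finishing order for the others: T_d, T_i, T_b, T_e, T_f.
Check, step by step:
  T_d: no waits; runs immediately, freeing L6 and L10
  T_i: no waits; runs immediately, freeing L14
  T_b: no waits; runs immediately, freeing L15 and L17
  T_e: no waits; runs immediately, freeing L3 and L13
  T_f: everything it awaited (L6, L15, L3 and L14) is free; runs, freeing L9


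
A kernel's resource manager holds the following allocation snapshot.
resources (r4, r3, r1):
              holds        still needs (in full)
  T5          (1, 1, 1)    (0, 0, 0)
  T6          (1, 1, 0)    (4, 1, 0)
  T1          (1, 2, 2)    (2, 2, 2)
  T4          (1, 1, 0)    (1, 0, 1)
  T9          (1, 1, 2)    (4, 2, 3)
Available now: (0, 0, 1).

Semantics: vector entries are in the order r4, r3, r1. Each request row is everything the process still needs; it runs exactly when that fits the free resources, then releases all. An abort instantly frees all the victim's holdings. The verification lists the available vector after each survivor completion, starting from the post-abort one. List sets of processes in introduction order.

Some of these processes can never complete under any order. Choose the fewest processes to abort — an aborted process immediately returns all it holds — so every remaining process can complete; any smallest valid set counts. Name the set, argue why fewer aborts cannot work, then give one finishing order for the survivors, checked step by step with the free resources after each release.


Minimum abort set: T6.
Key observation: the returned (1, 1, 0) from T6 is what brings T9 — unrunnable before, under any order — into play at step 4.
No smaller set exists: with zero aborts the deadlock remains.
Survivors finish in the order: T4, T5, T1, T9. Verifying each step (pool after the aborts first):
  pool = (1, 1, 1)
  T4 needs (1, 0, 1) <= (1, 1, 1) -> finishes; pool += (1, 1, 0) = (2, 2, 1)
  T5 needs (0, 0, 0) <= (2, 2, 1) -> finishes; pool += (1, 1, 1) = (3, 3, 2)
  T1 needs (2, 2, 2) <= (3, 3, 2) -> finishes; pool += (1, 2, 2) = (4, 5, 4)
  T9 needs (4, 2, 3) <= (4, 5, 4) -> finishes; pool += (1, 1, 2) = (5, 6, 6)


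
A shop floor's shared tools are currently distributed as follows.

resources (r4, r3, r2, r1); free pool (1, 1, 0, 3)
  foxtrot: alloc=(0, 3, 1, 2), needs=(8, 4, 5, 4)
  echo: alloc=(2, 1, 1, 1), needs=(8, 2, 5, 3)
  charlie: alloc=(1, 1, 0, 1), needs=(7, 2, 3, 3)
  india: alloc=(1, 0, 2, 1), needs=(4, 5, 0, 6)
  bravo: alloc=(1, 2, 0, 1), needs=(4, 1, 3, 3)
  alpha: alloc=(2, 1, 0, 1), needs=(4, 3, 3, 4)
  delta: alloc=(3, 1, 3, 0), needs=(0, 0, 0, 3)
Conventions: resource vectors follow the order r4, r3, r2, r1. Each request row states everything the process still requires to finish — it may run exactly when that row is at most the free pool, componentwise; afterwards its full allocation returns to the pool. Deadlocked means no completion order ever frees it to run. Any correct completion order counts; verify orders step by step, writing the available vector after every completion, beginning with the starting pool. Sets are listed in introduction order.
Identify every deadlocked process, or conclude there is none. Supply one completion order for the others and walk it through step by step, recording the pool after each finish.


The deadlocked set is empty.
Key observation: delta fits the free pool immediately, and its release cascades until everyone finishes.
One completion order for the rest: delta, bravo, alpha, charlie, india, foxtrot, echo. Check, step by step:
  pool = (1, 1, 0, 3)
  delta: need (0, 0, 0, 3) fits (1, 1, 0, 3); releases (3, 1, 3, 0), pool now (4, 2, 3, 3)
  bravo: need (4, 1, 3, 3) fits (4, 2, 3, 3); releases (1, 2, 0, 1), pool now (5, 4, 3, 4)
  alpha: need (4, 3, 3, 4) fits (5, 4, 3, 4); releases (2, 1, 0, 1), pool now (7, 5, 3, 5)
  charlie: need (7, 2, 3, 3) fits (7, 5, 3, 5); releases (1, 1, 0, 1), pool now (8, 6, 3, 6)
  india: need (4, 5, 0, 6) fits (8, 6, 3, 6); releases (1, 0, 2, 1), pool now (9, 6, 5, 7)
  foxtrot: need (8, 4, 5, 4) fits (9, 6, 5, 7); releases (0, 3, 1, 2), pool now (9, 9, 6, 9)
  echo: need (8, 2, 5, 3) fits (9, 9, 6, 9); releases (2, 1, 1, 1), pool now (11, 10, 7, 10)


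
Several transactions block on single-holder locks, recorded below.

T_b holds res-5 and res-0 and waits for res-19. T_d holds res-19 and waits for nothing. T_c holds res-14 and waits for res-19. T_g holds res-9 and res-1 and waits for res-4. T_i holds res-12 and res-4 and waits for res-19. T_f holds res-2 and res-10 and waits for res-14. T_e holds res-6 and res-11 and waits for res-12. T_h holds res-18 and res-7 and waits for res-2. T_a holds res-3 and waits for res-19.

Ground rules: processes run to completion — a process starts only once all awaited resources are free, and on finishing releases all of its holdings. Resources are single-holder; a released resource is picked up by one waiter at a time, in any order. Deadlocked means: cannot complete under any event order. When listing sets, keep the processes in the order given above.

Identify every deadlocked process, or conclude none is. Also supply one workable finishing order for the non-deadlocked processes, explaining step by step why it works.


No process is deadlocked.
Key observation: the waits form no ring: some process can always run, and its releases unblock the others one by one.
One completion order for the rest: T_d, T_c, T_i, T_b, T_g, T_f, T_e, T_a, T_h.
Verifying each step:
  T_d waits on nothing -> runs at once and releases res-19
  T_c: everything it awaited (res-19) is free; runs, freeing res-14
  T_i: everything it awaited (res-19) is free; runs, freeing res-12 and res-4
  T_b: everything it awaited (res-19) is free; runs, freeing res-5 and res-0
  T_g: everything it awaited (res-4) is free; runs, freeing res-9 and res-1
  T_f: everything it awaited (res-14) is free; runs, freeing res-2 and res-10
  T_e: everything it awaited (res-12) is free; runs, freeing res-6 and res-11
  T_a: everything it awaited (res-19) is free; runs, freeing res-3
  T_h: everything it awaited (res-2) is free; runs, freeing res-18 and res-7


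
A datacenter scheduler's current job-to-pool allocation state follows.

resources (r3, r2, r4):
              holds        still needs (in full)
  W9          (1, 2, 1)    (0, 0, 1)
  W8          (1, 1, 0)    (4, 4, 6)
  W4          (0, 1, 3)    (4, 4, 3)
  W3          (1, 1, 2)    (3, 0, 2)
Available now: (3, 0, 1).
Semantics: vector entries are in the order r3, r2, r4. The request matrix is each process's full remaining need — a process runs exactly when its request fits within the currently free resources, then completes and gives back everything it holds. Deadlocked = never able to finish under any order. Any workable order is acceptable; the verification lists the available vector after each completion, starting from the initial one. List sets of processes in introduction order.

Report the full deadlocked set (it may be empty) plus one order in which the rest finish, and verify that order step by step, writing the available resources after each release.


The deadlocked set is W8 and W4.
Key observation: the pool after W9, W3 is (5, 3, 4); every surviving request exceeds it in r2, so progress ends there.
The rest can finish in the order W9, W3. Verifying each step:
  pool = (3, 0, 1)
  W9 needs (0, 0, 1) <= (3, 0, 1) -> finishes; pool += (1, 2, 1) = (4, 2, 2)
  W3 needs (3, 0, 2) <= (4, 2, 2) -> finishes; pool += (1, 1, 2) = (5, 3, 4)
None of the blocked processes ever fits:
  blocked: W8 wants (4, 4, 6), pool (5, 3, 4) — not enough r2 and r4
  blocked: W4 wants (4, 4, 3), pool (5, 3, 4) — not enough r2


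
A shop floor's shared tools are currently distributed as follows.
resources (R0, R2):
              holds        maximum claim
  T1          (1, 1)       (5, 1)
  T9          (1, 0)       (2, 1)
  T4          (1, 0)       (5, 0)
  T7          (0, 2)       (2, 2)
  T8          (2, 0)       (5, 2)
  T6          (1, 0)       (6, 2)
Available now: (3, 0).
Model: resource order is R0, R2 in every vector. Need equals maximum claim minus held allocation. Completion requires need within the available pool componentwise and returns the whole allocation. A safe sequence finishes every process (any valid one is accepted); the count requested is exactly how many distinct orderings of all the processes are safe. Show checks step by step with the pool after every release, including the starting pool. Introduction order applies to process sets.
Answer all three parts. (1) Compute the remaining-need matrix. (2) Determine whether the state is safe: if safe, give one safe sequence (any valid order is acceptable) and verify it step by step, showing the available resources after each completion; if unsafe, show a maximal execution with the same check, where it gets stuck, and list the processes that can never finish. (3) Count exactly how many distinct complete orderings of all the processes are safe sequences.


(1) Need matrix, components ordered R0, R2:
  T1: (4, 0)
  T9: (1, 1)
  T4: (4, 0)
  T7: (2, 0)
  T8: (3, 2)
  T6: (5, 2)
(2) SAFE — a valid safe sequence is T7, T9, T4, T6, T8, T1.
Key observation: T4 marks the first exact bind of the order: its need (4, 0) fits the free (4, 2) with zero slack on a requested resource.
Step-by-step check:
  pool = (3, 0)
  T7 needs (2, 0) <= (3, 0) -> finishes; pool += (0, 2) = (3, 2)
  T9 needs (1, 1) <= (3, 2) -> finishes; pool += (1, 0) = (4, 2)
  T4 needs (4, 0) <= (4, 2) -> finishes; pool += (1, 0) = (5, 2)
  T6 needs (5, 2) <= (5, 2) -> finishes; pool += (1, 0) = (6, 2)
  T8 needs (3, 2) <= (6, 2) -> finishes; pool += (2, 0) = (8, 2)
  T1 needs (4, 0) <= (8, 2) -> finishes; pool += (1, 1) = (9, 3)
(3) Exactly 42 of the possible complete orderings are safe sequences.


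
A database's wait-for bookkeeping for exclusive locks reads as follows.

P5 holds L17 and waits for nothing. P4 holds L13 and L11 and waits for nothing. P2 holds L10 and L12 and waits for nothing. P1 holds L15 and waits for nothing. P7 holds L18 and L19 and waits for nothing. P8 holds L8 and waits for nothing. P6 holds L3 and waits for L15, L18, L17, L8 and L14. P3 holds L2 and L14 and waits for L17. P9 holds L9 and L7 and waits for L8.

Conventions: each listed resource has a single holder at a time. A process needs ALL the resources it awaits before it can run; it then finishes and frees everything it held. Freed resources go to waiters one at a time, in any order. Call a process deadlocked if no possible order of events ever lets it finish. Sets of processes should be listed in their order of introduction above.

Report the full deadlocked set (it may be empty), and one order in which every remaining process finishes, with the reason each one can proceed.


Nothing here is deadlocked.
Key observation: although several processes wait, no cycle exists — each chain bottoms out at a free runner.
One completion order for the rest: P4, P5, P1, P8, P7, P9, P3, P2, P6.
Check, step by step:
  run P4 (it waits on nothing); releases L13 and L11
  run P5 (it waits on nothing); releases L17
  run P1 (it waits on nothing); releases L15
  run P8 (it waits on nothing); releases L8
  run P7 (it waits on nothing); releases L18 and L19
  run P9 (all its waits — L8 — are resolved); releases L9 and L7
  run P3 (all its waits — L17 — are resolved); releases L2 and L14
  run P2 (it waits on nothing); releases L10 and L12
  run P6 (all its waits — L15, L18, L17, L8 and L14 — are resolved); releases L3


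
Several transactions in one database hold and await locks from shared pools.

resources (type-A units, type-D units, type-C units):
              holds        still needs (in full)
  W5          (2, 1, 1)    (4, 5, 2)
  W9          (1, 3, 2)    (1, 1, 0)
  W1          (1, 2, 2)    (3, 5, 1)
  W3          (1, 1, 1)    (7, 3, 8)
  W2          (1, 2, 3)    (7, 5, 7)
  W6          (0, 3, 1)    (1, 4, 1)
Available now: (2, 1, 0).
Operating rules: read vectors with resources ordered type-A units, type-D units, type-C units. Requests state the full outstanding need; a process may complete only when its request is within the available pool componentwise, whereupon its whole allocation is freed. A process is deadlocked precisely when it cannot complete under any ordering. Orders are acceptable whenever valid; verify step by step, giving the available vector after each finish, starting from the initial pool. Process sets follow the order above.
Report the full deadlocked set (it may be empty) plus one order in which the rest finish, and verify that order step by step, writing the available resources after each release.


The deadlocked set is W3 and W2.
Key observation: W9, W6, W1, W5 can finish, but then (6, 10, 6) is all there is, and the blocked group's type-A units demands exceed it.
The rest can finish in the order W9, W6, W1, W5. Step-by-step check:
  pool = (2, 1, 0)
  W9 needs (1, 1, 0) <= (2, 1, 0) -> finishes; pool += (1, 3, 2) = (3, 4, 2)
  W6 needs (1, 4, 1) <= (3, 4, 2) -> finishes; pool += (0, 3, 1) = (3, 7, 3)
  W1 needs (3, 5, 1) <= (3, 7, 3) -> finishes; pool += (1, 2, 2) = (4, 9, 5)
  W5 needs (4, 5, 2) <= (4, 9, 5) -> finishes; pool += (2, 1, 1) = (6, 10, 6)
The blocked processes can never fit:
  W3 cannot run: need (7, 3, 8) vs free (6, 10, 6) (insufficient type-A units and type-C units)
  W2 cannot run: need (7, 5, 7) vs free (6, 10, 6) (insufficient type-A units and type-C units)


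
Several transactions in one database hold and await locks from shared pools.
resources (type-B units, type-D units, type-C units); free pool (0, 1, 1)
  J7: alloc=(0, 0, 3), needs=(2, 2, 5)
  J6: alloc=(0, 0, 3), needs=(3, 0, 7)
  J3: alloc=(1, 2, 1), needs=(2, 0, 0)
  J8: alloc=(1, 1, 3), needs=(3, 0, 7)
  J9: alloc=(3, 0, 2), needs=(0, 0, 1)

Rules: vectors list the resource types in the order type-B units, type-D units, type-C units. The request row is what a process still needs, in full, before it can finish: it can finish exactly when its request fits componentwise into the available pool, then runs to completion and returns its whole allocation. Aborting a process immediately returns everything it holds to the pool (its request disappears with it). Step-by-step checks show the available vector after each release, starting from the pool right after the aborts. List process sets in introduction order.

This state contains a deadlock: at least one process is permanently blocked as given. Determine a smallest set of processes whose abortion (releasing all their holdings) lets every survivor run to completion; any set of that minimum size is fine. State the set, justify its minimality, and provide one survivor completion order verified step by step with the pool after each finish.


Abort J8.
Key observation: aborting J8 returns (1, 1, 3), and J7 — hopeless before — runs at step 3 with the returned capacity in the pool.
Minimality: the empty abort set fails — the state is deadlocked as it stands.
One survivor order: J9, J3, J7, J6. Check, step by step (post-abort pool first):
  pool = (1, 2, 4)
  run J9 (needs (0, 0, 1), free (1, 2, 4)); after release of (3, 0, 2) the pool is (4, 2, 6)
  run J3 (needs (2, 0, 0), free (4, 2, 6)); after release of (1, 2, 1) the pool is (5, 4, 7)
  run J7 (needs (2, 2, 5), free (5, 4, 7)); after release of (0, 0, 3) the pool is (5, 4, 10)
  run J6 (needs (3, 0, 7), free (5, 4, 10)); after release of (0, 0, 3) the pool is (5, 4, 13)


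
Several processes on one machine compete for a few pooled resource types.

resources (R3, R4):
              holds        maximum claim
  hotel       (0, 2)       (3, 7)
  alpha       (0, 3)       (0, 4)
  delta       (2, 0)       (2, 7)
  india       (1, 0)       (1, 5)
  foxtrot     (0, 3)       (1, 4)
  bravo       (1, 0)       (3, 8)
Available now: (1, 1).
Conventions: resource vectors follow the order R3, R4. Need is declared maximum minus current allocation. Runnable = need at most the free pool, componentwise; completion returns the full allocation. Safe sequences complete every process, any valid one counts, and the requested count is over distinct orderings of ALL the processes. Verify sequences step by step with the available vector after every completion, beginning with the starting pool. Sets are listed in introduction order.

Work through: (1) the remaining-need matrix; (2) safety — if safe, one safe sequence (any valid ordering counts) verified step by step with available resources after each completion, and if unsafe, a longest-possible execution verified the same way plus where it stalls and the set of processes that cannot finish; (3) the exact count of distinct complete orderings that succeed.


(1) Remaining need (order R3, R4):
  hotel: (3, 5)
  alpha: (0, 1)
  delta: (0, 7)
  india: (0, 5)
  foxtrot: (1, 1)
  bravo: (2, 8)
(2) SAFE, for example via the order foxtrot, alpha, delta, india, hotel, bravo.
Key observation: the order's first zero-slack moment is foxtrot ((1, 1) needed, (1, 1) free — a requested resource with nothing to spare).
Verifying each step:
  pool = (1, 1)
  foxtrot: need (1, 1) fits (1, 1); releases (0, 3), pool now (1, 4)
  alpha: need (0, 1) fits (1, 4); releases (0, 3), pool now (1, 7)
  delta: need (0, 7) fits (1, 7); releases (2, 0), pool now (3, 7)
  india: need (0, 5) fits (3, 7); releases (1, 0), pool now (4, 7)
  hotel: need (3, 5) fits (4, 7); releases (0, 2), pool now (4, 9)
  bravo: need (2, 8) fits (4, 9); releases (1, 0), pool now (5, 9)
(3) Precisely 8 of the possible complete orderings are safe sequences.
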